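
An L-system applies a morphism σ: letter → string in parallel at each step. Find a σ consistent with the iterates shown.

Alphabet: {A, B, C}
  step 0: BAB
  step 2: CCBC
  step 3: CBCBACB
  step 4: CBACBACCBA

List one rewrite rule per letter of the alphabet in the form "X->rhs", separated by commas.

  step 3 ⇒ step 4: CBCBACB ⇒ CB·A·CB·A·C·CB·A
    A ↦ C
    B ↦ A
    C ↦ CB

A->C, B->A, C->CB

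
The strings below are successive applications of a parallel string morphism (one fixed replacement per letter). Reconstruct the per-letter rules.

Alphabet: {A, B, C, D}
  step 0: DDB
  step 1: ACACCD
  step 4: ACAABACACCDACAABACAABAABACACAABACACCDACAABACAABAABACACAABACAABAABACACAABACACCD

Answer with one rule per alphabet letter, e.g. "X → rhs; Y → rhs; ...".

  step 0 ⇒ step 1: DDB ⇒ AC·AC·CD
    B ↦ CD
    D ↦ AC
    A ↦ AC  (constrained at step 1)
    C ↦ AAB  (constrained at step 1)

A->AC, B->CD, C->AAB, D->AC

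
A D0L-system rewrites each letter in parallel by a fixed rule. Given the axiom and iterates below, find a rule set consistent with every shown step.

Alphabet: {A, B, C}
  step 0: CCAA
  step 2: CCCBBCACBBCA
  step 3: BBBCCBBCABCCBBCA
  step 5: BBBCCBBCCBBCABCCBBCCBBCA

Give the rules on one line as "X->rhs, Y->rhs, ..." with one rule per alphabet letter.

  step 2 ⇒ step 3: CCCBBCACBBCA ⇒ B·B·B·C·C·B·BCA·B·C·C·B·BCA
    A ↦ BCA
    B ↦ C
    C ↦ B

A->BCA, B->C, C->B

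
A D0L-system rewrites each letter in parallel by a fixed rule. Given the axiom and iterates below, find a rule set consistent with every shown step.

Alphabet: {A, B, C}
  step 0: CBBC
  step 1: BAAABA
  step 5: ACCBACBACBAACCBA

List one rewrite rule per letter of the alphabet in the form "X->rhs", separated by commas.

  step 0 ⇒ step 1: CBBC ⇒ BA·A·A·BA
    B ↦ A
    C ↦ BA
    A ↦ C  (constrained at step 1)

A->C, B->A, C->BA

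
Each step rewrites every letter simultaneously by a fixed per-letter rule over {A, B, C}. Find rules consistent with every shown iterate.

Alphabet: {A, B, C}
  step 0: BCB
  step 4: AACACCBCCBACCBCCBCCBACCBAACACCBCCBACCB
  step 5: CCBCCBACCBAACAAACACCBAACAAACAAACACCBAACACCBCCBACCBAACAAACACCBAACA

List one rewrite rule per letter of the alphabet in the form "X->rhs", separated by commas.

A->CCB, B->CA, C->A

  step 4 ⇒ step 5: AACACCBCCBACCBCCBCCBACCBAACACCBCCBACCB ⇒ CCB·CCB·A·CCB·A·A·CA·A·A·CA·CCB·A·A·CA·A·A·CA·A·A·CA·CCB·A·A·CA·CCB·CCB·A·CCB·A·A·CA·A·A·CA·CCB·A·A·CA
    A ↦ CCB
    B ↦ CA
    C ↦ A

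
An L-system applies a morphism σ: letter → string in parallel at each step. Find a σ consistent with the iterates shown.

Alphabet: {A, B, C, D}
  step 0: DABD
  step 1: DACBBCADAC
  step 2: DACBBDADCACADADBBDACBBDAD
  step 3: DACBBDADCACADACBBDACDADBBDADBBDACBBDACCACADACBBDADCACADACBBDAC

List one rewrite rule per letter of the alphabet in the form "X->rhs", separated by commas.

  step 2 ⇒ step 3: DACBBDADCACADADBBDACBBDAD ⇒ DAC·BB·DAD·CA·CA·DAC·BB·DAC·DAD·BB·DAD·BB·DAC·BB·DAC·CA·CA·DAC·BB·DAD·CA·CA·DAC·BB·DAC
    A ↦ BB
    B ↦ CA
    C ↦ DAD
    D ↦ DAC

A->BB, B->CA, C->DAD, D->DAC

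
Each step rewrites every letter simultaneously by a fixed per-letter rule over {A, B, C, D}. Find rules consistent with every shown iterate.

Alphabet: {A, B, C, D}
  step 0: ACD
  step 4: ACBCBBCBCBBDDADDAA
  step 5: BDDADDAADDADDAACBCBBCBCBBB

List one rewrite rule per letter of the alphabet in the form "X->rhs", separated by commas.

  step 4 ⇒ step 5: ACBCBBCBCBBDDADDAA ⇒ B·DD·A·DD·A·A·DD·A·DD·A·A·CB·CB·B·CB·CB·B·B
    A ↦ B
    B ↦ A
    C ↦ DD
    D ↦ CB

A->B, B->A, C->DD, D->CB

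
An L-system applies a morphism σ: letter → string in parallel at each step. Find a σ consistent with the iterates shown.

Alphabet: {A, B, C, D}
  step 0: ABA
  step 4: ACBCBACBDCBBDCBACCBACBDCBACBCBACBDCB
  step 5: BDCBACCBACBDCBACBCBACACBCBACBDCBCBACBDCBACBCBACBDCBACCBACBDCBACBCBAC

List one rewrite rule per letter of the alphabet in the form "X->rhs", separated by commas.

A->BD, B->AC, C->CB, D->B

  step 4 ⇒ step 5: ACBCBACBDCBBDCBACCBACBDCBACBCBACBDCB ⇒ BD·CB·AC·CB·AC·BD·CB·AC·B·CB·AC·AC·B·CB·AC·BD·CB·CB·AC·BD·CB·AC·B·CB·AC·BD·CB·AC·CB·AC·BD·CB·AC·B·CB·AC
    A ↦ BD
    B ↦ AC
    C ↦ CB
    D ↦ B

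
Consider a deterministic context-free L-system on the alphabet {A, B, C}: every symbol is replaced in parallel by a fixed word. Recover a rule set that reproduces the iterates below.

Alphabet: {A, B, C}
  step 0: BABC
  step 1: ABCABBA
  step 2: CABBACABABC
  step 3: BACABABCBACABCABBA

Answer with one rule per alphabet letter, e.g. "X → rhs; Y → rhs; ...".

  step 2 ⇒ step 3: CABBACABABC ⇒ BA·C·AB·AB·C·BA·C·AB·C·AB·BA
    A ↦ C
    B ↦ AB
    C ↦ BA

A->C, B->AB, C->BA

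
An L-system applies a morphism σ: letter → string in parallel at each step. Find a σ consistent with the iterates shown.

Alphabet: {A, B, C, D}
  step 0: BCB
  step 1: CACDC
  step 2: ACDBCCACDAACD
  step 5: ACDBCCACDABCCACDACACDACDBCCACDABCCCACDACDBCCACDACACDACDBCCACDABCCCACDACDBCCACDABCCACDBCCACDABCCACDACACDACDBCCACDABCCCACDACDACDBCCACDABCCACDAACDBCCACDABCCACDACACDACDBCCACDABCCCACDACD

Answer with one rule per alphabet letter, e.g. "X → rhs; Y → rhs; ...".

  step 1 ⇒ step 2: CACDC ⇒ ACD·BCC·ACD·A·ACD
    A ↦ BCC
    C ↦ ACD
    D ↦ A
  step 0 ⇒ step 1: BCB ⇒ C·ACD·C
    B ↦ C

A->BCC, B->C, C->ACD, D->A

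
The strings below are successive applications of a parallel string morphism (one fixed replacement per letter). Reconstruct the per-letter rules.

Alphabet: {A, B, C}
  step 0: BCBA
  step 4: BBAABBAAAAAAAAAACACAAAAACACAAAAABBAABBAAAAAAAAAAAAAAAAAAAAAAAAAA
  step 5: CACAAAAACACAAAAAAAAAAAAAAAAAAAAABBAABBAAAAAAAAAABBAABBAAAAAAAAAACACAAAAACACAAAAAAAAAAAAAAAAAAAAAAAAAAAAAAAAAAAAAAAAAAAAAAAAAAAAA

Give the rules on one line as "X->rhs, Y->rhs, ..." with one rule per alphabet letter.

A->AA, B->CA, C->BB

  step 4 ⇒ step 5: BBAABBAAAAAAAAAACACAAAAACACAAAAABBAABBAAAAAAAAAAAAAAAAAAAAAAAAAA ⇒ CA·CA·AA·AA·CA·CA·AA·AA·AA·AA·AA·AA·AA·AA·AA·AA·BB·AA·BB·AA·AA·AA·AA·AA·BB·AA·BB·AA·AA·AA·AA·AA·CA·CA·AA·AA·CA·CA·AA·AA·AA·AA·AA·AA·AA·AA·AA·AA·AA·AA·AA·AA·AA·AA·AA·AA·AA·AA·AA·AA·AA·AA·AA·AA
    A ↦ AA
    B ↦ CA
    C ↦ BB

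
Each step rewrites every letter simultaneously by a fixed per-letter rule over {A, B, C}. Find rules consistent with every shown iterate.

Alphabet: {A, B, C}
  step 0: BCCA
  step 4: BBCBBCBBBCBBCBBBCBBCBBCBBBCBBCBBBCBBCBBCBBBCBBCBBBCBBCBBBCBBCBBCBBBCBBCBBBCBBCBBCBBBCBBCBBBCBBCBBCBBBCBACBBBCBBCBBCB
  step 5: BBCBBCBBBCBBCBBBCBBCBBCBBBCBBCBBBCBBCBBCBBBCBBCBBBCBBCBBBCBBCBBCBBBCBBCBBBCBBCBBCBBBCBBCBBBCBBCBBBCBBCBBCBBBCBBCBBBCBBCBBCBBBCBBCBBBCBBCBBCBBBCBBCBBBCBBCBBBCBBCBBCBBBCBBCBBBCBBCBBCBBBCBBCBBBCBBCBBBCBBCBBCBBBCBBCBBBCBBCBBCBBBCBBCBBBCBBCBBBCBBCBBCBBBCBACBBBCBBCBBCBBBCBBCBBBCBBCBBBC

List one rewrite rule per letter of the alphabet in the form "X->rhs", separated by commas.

A->BAC, B->BBC, C->B

  step 4 ⇒ step 5: BBCBBCBBBCBBCBBBCBBCBBCBBBCBBCBBBCBBCBBCBBBCBBCBBBCBBCBBBCBBCBBCBBBCBBCBBBCBBCBBCBBBCBBCBBBCBBCBBCBBBCBACBBBCBBCBBCB ⇒ BBC·BBC·B·BBC·BBC·B·BBC·BBC·BBC·B·BBC·BBC·B·BBC·BBC·BBC·B·BBC·BBC·B·BBC·BBC·B·BBC·BBC·BBC·B·BBC·BBC·B·BBC·BBC·BBC·B·BBC·BBC·B·BBC·BBC·B·BBC·BBC·BBC·B·BBC·BBC·B·BBC·BBC·BBC·B·BBC·BBC·B·BBC·BBC·BBC·B·BBC·BBC·B·BBC·BBC·B·BBC·BBC·BBC·B·BBC·BBC·B·BBC·BBC·BBC·B·BBC·BBC·B·BBC·BBC·B·BBC·BBC·BBC·B·BBC·BBC·B·BBC·BBC·BBC·B·BBC·BBC·B·BBC·BBC·B·BBC·BBC·BBC·B·BBC·BAC·B·BBC·BBC·BBC·B·BBC·BBC·B·BBC·BBC·B·BBC
    A ↦ BAC
    B ↦ BBC
    C ↦ B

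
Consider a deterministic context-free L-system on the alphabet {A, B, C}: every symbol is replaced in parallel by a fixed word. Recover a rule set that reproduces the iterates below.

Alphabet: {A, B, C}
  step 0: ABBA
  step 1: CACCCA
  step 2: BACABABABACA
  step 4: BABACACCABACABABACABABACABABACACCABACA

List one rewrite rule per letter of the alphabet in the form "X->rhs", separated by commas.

  step 1 ⇒ step 2: CACCCA ⇒ BA·CA·BA·BA·BA·CA
    A ↦ CA
    C ↦ BA
  step 0 ⇒ step 1: ABBA ⇒ CA·C·C·CA
    B ↦ C

A->CA, B->C, C->BA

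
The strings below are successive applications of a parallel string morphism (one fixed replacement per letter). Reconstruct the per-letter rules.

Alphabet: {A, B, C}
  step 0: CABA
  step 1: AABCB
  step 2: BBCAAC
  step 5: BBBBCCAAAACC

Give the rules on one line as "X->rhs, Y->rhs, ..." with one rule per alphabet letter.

  step 1 ⇒ step 2: AABCB ⇒ B·B·C·AA·C
    A ↦ B
    B ↦ C
    C ↦ AA

A->B, B->C, C->AA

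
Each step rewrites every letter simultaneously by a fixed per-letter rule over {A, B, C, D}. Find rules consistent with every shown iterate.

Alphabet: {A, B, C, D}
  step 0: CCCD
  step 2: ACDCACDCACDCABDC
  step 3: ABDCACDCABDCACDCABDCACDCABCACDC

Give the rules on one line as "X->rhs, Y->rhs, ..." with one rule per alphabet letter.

  step 2 ⇒ step 3: ACDCACDCACDCABDC ⇒ AB·DC·AC·DC·AB·DC·AC·DC·AB·DC·AC·DC·AB·C·AC·DC
    A ↦ AB
    B ↦ C
    C ↦ DC
    D ↦ AC

A->AB, B->C, C->DC, D->AC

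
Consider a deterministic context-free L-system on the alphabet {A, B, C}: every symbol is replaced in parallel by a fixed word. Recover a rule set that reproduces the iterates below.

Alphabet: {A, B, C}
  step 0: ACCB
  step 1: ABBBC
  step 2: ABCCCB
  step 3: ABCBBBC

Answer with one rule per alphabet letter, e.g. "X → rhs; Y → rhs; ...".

  step 2 ⇒ step 3: ABCCCB ⇒ AB·C·B·B·B·C
    A ↦ AB
    B ↦ C
    C ↦ B

A->AB, B->C, C->B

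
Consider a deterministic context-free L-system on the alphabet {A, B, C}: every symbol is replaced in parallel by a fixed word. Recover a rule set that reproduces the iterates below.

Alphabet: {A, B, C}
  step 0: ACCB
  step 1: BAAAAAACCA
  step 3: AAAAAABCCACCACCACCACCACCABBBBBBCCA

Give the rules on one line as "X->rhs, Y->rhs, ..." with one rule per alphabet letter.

A->B, B->CCA, C->AAA

  step 0 ⇒ step 1: ACCB ⇒ B·AAA·AAA·CCA
    A ↦ B
    B ↦ CCA
    C ↦ AAA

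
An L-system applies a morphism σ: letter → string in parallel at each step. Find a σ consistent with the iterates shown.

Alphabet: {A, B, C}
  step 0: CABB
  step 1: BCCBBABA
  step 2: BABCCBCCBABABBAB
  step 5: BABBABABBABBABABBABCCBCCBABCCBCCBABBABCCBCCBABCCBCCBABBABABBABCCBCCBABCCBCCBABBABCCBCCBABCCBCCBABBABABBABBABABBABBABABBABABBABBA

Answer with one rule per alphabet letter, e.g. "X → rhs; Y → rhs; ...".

  step 1 ⇒ step 2: BCCBBABA ⇒ BA·BCC·BCC·BA·BA·B·BA·B
    A ↦ B
    B ↦ BA
    C ↦ BCC

A->B, B->BA, C->BCC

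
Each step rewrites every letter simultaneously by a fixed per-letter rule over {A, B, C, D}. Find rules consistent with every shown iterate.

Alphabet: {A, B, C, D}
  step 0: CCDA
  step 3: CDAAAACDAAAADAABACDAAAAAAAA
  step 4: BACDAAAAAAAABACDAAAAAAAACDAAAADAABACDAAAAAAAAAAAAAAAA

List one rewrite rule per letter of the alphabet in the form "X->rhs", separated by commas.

  step 3 ⇒ step 4: CDAAAACDAAAADAABACDAAAAAAAA ⇒ BA·CD·AA·AA·AA·AA·BA·CD·AA·AA·AA·AA·CD·AA·AA·D·AA·BA·CD·AA·AA·AA·AA·AA·AA·AA·AA
    A ↦ AA
    B ↦ D
    C ↦ BA
    D ↦ CD

A->AA, B->D, C->BA, D->CD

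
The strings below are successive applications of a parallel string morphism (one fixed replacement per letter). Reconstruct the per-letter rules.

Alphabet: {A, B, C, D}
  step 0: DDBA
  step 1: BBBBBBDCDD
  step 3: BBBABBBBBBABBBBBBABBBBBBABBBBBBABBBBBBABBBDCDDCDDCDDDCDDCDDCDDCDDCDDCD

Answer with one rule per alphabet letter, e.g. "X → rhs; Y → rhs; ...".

  step 0 ⇒ step 1: DDBA ⇒ BBB·BBB·DCD·D
    A ↦ D
    B ↦ DCD
    D ↦ BBB
    C ↦ A  (constrained at step 1)

A->D, B->DCD, C->A, D->BBB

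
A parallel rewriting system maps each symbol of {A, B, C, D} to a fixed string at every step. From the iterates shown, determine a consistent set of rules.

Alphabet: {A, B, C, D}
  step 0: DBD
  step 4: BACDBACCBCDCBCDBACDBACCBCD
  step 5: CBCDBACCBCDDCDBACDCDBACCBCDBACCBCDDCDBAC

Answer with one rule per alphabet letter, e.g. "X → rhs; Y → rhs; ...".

A->BC, B->C, C->D, D->BAC

  step 4 ⇒ step 5: BACDBACCBCDCBCDBACDBACCBCD ⇒ C·BC·D·BAC·C·BC·D·D·C·D·BAC·D·C·D·BAC·C·BC·D·BAC·C·BC·D·D·C·D·BAC
    A ↦ BC
    B ↦ C
    C ↦ D
    D ↦ BAC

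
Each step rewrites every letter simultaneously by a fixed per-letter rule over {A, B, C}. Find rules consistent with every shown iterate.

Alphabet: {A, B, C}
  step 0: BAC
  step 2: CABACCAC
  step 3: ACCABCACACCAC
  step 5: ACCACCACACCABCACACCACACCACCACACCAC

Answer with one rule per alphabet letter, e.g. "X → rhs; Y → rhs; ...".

A->C, B->AB, C->AC

  step 2 ⇒ step 3: CABACCAC ⇒ AC·C·AB·C·AC·AC·C·AC
    A ↦ C
    B ↦ AB
    C ↦ AC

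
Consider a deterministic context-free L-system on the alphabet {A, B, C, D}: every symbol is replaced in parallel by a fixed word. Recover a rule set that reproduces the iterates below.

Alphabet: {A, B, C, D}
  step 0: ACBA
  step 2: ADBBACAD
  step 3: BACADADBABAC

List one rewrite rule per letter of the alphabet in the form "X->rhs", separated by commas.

  step 2 ⇒ step 3: ADBBACAD ⇒ B·AC·AD·AD·B·A·B·AC
    A ↦ B
    B ↦ AD
    C ↦ A
    D ↦ AC

A->B, B->AD, C->A, D->AC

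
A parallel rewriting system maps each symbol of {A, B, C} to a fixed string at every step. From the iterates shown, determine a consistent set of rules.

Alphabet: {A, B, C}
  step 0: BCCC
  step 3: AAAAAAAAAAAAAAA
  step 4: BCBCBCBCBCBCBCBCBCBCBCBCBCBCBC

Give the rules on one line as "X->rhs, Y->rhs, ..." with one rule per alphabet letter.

A->BC, B->AA, C->A

  step 3 ⇒ step 4: AAAAAAAAAAAAAAA ⇒ BC·BC·BC·BC·BC·BC·BC·BC·BC·BC·BC·BC·BC·BC·BC
    A ↦ BC
    B ↦ AA  (constrained at step 0)
    C ↦ A  (constrained at step 0)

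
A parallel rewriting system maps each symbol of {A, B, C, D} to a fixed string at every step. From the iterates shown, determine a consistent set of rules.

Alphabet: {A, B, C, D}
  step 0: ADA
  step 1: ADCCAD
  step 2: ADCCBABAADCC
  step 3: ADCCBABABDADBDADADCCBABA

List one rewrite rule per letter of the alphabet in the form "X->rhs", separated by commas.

A->AD, B->BD, C->BA, D->CC

  step 2 ⇒ step 3: ADCCBABAADCC ⇒ AD·CC·BA·BA·BD·AD·BD·AD·AD·CC·BA·BA
    A ↦ AD
    B ↦ BD
    C ↦ BA
    D ↦ CC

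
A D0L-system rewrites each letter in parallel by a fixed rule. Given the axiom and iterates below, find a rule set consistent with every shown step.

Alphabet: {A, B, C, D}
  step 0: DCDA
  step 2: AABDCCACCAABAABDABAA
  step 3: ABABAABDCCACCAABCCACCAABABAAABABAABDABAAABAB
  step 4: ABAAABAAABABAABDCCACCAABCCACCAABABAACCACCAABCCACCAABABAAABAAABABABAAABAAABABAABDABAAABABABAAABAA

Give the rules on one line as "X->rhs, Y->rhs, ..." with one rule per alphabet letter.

  step 3 ⇒ step 4: ABABAABDCCACCAABCCACCAABABAAABABAABDABAAABAB ⇒ AB·AA·AB·AA·AB·AB·AA·BD·CCA·CCA·AB·CCA·CCA·AB·AB·AA·CCA·CCA·AB·CCA·CCA·AB·AB·AA·AB·AA·AB·AB·AB·AA·AB·AA·AB·AB·AA·BD·AB·AA·AB·AB·AB·AA·AB·AA
    A ↦ AB
    B ↦ AA
    C ↦ CCA
    D ↦ BD

A->AB, B->AA, C->CCA, D->BD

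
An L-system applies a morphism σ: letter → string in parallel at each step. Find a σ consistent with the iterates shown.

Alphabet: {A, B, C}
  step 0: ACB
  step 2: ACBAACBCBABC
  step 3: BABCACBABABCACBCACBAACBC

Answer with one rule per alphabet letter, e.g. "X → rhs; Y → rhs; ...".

  step 2 ⇒ step 3: ACBAACBCBABC ⇒ BA·BC·AC·BA·BA·BC·AC·BC·AC·BA·AC·BC
    A ↦ BA
    B ↦ AC
    C ↦ BC

A->BA, B->AC, C->BC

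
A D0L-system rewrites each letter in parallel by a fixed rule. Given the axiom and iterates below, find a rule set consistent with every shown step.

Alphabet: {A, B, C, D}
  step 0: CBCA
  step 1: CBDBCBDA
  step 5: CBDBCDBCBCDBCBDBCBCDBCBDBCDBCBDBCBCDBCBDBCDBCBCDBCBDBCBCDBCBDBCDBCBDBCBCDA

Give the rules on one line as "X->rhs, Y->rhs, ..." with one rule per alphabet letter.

A->DA, B->DB, C->CB, D->C

  step 0 ⇒ step 1: CBCA ⇒ CB·DB·CB·DA
    A ↦ DA
    B ↦ DB
    C ↦ CB
    D ↦ C  (constrained at step 1)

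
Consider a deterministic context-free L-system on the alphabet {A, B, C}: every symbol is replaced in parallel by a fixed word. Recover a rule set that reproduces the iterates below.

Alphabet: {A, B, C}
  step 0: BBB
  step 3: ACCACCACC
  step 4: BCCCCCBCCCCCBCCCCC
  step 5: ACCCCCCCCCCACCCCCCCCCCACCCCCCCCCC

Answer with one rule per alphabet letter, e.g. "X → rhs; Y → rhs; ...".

  step 4 ⇒ step 5: BCCCCCBCCCCCBCCCCC ⇒ A·CC·CC·CC·CC·CC·A·CC·CC·CC·CC·CC·A·CC·CC·CC·CC·CC
    B ↦ A
    C ↦ CC
  step 3 ⇒ step 4: ACCACCACC ⇒ BC·CC·CC·BC·CC·CC·BC·CC·CC
    A ↦ BC

A->BC, B->A, C->CC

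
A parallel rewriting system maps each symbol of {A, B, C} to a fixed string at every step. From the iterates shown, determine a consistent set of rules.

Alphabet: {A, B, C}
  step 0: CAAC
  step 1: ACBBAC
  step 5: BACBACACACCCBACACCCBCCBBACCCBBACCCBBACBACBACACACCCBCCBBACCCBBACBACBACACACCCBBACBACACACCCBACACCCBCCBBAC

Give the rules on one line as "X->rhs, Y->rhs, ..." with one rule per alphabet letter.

  step 0 ⇒ step 1: CAAC ⇒ AC·B·B·AC
    A ↦ B
    C ↦ AC
    B ↦ CCB  (constrained at step 1)

A->B, B->CCB, C->AC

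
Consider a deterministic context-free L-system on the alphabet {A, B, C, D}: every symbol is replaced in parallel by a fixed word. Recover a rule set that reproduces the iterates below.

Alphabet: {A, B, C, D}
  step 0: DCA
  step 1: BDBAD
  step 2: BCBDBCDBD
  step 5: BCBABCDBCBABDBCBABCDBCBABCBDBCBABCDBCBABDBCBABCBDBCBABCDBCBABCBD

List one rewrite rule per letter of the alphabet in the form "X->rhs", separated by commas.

A->D, B->BC, C->BA, D->BD

  step 1 ⇒ step 2: BDBAD ⇒ BC·BD·BC·D·BD
    A ↦ D
    B ↦ BC
    D ↦ BD
  step 0 ⇒ step 1: DCA ⇒ BD·BA·D
    C ↦ BA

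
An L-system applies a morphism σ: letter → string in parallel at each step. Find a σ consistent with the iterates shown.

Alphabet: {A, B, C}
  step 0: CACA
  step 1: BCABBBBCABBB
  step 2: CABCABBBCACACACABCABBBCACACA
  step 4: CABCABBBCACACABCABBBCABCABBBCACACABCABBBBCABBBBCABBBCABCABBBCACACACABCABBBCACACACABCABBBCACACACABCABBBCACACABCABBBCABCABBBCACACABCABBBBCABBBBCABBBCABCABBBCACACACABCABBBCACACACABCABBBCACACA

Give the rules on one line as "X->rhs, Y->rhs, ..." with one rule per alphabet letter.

  step 1 ⇒ step 2: BCABBBBCABBB ⇒ CA·BCA·BBB·CA·CA·CA·CA·BCA·BBB·CA·CA·CA
    A ↦ BBB
    B ↦ CA
    C ↦ BCA

A->BBB, B->CA, C->BCA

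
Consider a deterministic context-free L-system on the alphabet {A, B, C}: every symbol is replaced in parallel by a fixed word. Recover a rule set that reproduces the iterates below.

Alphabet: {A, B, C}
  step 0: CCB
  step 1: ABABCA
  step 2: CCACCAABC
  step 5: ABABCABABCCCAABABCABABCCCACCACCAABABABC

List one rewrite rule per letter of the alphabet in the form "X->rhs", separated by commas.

  step 1 ⇒ step 2: ABABCA ⇒ C·CA·C·CA·AB·C
    A ↦ C
    B ↦ CA
    C ↦ AB

A->C, B->CA, C->AB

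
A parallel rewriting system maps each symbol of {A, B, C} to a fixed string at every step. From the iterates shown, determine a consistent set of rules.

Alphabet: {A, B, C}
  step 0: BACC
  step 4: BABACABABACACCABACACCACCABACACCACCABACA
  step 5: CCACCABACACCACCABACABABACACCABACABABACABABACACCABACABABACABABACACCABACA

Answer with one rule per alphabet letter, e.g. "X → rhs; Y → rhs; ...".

A->CA, B->C, C->BA

  step 4 ⇒ step 5: BABACABABACACCABACACCACCABACACCACCABACA ⇒ C·CA·C·CA·BA·CA·C·CA·C·CA·BA·CA·BA·BA·CA·C·CA·BA·CA·BA·BA·CA·BA·BA·CA·C·CA·BA·CA·BA·BA·CA·BA·BA·CA·C·CA·BA·CA
    A ↦ CA
    B ↦ C
    C ↦ BA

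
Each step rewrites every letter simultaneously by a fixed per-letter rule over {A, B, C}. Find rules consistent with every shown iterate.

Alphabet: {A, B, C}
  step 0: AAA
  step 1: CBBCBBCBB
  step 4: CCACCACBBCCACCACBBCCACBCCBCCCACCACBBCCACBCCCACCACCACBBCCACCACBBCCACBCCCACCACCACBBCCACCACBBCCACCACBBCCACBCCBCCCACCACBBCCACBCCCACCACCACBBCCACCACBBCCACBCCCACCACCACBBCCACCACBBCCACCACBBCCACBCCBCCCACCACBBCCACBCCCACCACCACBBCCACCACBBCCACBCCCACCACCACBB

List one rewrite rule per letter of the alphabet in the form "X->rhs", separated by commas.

A->CBB, B->CBC, C->CCA

  step 0 ⇒ step 1: AAA ⇒ CBB·CBB·CBB
    A ↦ CBB
    B ↦ CBC  (constrained at step 1)
    C ↦ CCA  (constrained at step 1)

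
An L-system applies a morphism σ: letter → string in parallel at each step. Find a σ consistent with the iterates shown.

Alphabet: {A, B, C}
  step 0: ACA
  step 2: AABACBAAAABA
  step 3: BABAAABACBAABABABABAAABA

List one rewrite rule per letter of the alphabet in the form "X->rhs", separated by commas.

  step 2 ⇒ step 3: AABACBAAAABA ⇒ BA·BA·AA·BA·CB·AA·BA·BA·BA·BA·AA·BA
    A ↦ BA
    B ↦ AA
    C ↦ CB

A->BA, B->AA, C->CB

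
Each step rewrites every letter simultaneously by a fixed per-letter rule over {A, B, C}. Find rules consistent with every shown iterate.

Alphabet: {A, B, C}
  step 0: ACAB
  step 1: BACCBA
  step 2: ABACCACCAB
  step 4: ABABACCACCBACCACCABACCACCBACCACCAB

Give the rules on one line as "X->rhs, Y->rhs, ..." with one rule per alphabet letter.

  step 1 ⇒ step 2: BACCBA ⇒ A·B·ACC·ACC·A·B
    A ↦ B
    B ↦ A
    C ↦ ACC

A->B, B->A, C->ACC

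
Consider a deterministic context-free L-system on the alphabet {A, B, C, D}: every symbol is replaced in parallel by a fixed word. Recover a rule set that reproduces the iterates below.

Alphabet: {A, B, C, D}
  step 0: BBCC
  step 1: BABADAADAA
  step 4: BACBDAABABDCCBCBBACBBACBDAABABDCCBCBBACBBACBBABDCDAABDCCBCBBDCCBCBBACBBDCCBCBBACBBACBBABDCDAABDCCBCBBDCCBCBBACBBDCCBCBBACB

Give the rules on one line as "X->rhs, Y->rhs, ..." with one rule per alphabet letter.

  step 0 ⇒ step 1: BBCC ⇒ BA·BA·DAA·DAA
    B ↦ BA
    C ↦ DAA
    A ↦ CB  (constrained at step 1)
    D ↦ BDC  (constrained at step 1)

A->CB, B->BA, C->DAA, D->BDC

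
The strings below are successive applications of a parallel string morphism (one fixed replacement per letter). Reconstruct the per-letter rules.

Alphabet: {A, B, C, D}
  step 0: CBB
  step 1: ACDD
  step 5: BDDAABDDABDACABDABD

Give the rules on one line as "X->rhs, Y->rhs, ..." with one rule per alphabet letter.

A->BD, B->D, C->AC, D->A

  step 0 ⇒ step 1: CBB ⇒ AC·D·D
    B ↦ D
    C ↦ AC
    A ↦ BD  (constrained at step 1)
    D ↦ A  (constrained at step 1)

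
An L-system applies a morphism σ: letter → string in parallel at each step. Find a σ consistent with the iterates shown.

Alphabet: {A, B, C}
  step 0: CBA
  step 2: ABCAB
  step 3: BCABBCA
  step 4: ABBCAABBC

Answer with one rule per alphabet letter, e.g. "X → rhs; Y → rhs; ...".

  step 3 ⇒ step 4: BCABBCA ⇒ A·B·BC·A·A·B·BC
    A ↦ BC
    B ↦ A
    C ↦ B

A->BC, B->A, C->B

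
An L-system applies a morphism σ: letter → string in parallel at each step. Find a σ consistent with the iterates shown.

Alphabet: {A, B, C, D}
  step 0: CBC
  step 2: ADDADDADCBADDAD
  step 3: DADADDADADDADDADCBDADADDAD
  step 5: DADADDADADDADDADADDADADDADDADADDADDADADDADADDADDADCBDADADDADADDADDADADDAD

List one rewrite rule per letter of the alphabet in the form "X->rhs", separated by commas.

  step 2 ⇒ step 3: ADDADDADCBADDAD ⇒ D·AD·AD·D·AD·AD·D·AD·DAD·CB·D·AD·AD·D·AD
    A ↦ D
    B ↦ CB
    C ↦ DAD
    D ↦ AD

A->D, B->CB, C->DAD, D->AD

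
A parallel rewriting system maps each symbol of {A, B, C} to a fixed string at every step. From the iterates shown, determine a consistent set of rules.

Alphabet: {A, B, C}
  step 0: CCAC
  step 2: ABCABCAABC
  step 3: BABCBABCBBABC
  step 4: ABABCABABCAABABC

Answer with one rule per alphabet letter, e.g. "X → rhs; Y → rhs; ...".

  step 3 ⇒ step 4: BABCBABCBBABC ⇒ A·B·A·BC·A·B·A·BC·A·A·B·A·BC
    A ↦ B
    B ↦ A
    C ↦ BC

A->B, B->A, C->BC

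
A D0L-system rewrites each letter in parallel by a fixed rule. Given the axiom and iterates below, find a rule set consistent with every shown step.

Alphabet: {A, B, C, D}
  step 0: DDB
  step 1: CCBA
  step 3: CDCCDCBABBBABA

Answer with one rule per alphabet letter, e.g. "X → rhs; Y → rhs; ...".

A->BB, B->BA, C->CD, D->C

  step 0 ⇒ step 1: DDB ⇒ C·C·BA
    B ↦ BA
    D ↦ C
    A ↦ BB  (constrained at step 1)
    C ↦ CD  (constrained at step 1)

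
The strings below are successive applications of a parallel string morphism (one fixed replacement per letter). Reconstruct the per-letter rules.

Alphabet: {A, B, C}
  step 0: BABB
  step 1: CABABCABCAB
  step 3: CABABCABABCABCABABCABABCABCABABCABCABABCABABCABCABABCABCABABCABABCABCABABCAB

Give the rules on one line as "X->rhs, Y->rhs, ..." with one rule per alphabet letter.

A->AB, B->CAB, C->CAB

  step 0 ⇒ step 1: BABB ⇒ CAB·AB·CAB·CAB
    A ↦ AB
    B ↦ CAB
    C ↦ CAB  (constrained at step 1)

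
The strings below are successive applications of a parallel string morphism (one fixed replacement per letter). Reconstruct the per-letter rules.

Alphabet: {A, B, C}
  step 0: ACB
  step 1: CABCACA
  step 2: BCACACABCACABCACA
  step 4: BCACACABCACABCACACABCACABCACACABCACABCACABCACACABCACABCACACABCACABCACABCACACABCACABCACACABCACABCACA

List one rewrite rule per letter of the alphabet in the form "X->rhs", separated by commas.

  step 1 ⇒ step 2: CABCACA ⇒ BCA·CA·CA·BCA·CA·BCA·CA
    A ↦ CA
    B ↦ CA
    C ↦ BCA

A->CA, B->CA, C->BCA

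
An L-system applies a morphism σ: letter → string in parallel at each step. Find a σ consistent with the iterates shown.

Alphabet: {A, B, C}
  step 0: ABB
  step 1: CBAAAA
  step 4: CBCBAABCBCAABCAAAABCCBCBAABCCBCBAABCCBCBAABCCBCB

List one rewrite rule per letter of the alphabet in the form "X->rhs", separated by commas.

A->CB, B->AA, C->BC

  step 0 ⇒ step 1: ABB ⇒ CB·AA·AA
    A ↦ CB
    B ↦ AA
    C ↦ BC  (constrained at step 1)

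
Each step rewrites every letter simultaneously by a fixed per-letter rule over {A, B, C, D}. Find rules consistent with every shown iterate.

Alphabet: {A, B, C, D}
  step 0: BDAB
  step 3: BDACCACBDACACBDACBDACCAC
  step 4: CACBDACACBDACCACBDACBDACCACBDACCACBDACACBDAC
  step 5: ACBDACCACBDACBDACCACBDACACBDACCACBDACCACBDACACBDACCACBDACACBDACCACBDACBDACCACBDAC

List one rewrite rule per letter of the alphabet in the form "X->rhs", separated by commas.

  step 4 ⇒ step 5: CACBDACACBDACCACBDACBDACCACBDACCACBDACACBDAC ⇒ AC·BD·AC·CA·C·BD·AC·BD·AC·CA·C·BD·AC·AC·BD·AC·CA·C·BD·AC·CA·C·BD·AC·AC·BD·AC·CA·C·BD·AC·AC·BD·AC·CA·C·BD·AC·BD·AC·CA·C·BD·AC
    A ↦ BD
    B ↦ CA
    C ↦ AC
    D ↦ C

A->BD, B->CA, C->AC, D->C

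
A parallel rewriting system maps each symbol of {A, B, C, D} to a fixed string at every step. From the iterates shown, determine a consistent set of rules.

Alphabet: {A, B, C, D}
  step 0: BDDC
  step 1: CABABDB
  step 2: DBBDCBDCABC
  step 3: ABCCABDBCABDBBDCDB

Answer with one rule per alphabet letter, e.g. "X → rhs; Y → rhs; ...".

A->BD, B->C, C->DB, D->AB

  step 2 ⇒ step 3: DBBDCBDCABC ⇒ AB·C·C·AB·DB·C·AB·DB·BD·C·DB
    A ↦ BD
    B ↦ C
    C ↦ DB
    D ↦ AB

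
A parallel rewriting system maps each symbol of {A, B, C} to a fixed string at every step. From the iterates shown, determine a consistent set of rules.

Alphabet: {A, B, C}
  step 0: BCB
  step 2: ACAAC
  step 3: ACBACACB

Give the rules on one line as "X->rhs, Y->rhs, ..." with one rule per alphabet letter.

A->AC, B->A, C->B

  step 2 ⇒ step 3: ACAAC ⇒ AC·B·AC·AC·B
    A ↦ AC
    C ↦ B
    B ↦ A  (constrained at step 0)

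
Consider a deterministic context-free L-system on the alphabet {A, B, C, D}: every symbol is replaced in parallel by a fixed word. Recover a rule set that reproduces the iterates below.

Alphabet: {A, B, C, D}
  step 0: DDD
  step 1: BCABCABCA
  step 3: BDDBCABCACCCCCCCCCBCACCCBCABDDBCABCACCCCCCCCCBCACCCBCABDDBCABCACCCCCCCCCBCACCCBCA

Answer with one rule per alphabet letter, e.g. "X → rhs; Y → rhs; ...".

  step 0 ⇒ step 1: DDD ⇒ BCA·BCA·BCA
    D ↦ BCA
    A ↦ DCD  (constrained at step 1)
    B ↦ BDD  (constrained at step 1)
    C ↦ CCC  (constrained at step 1)

A->DCD, B->BDD, C->CCC, D->BCA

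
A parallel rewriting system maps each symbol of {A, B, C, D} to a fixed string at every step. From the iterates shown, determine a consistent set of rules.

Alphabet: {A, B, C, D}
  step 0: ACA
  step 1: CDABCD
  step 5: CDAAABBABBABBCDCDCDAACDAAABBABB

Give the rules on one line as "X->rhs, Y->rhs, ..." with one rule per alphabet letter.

A->CD, B->A, C->AB, D->B

  step 0 ⇒ step 1: ACA ⇒ CD·AB·CD
    A ↦ CD
    C ↦ AB
    B ↦ A  (constrained at step 1)
    D ↦ B  (constrained at step 1)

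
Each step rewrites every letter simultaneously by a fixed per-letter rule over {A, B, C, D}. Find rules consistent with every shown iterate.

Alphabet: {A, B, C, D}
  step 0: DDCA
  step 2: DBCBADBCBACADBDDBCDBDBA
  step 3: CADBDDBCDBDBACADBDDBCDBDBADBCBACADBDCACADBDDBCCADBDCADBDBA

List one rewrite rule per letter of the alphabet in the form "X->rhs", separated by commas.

A->BA, B->DBD, C->DBC, D->CA

  step 2 ⇒ step 3: DBCBADBCBACADBDDBCDBDBA ⇒ CA·DBD·DBC·DBD·BA·CA·DBD·DBC·DBD·BA·DBC·BA·CA·DBD·CA·CA·DBD·DBC·CA·DBD·CA·DBD·BA
    A ↦ BA
    B ↦ DBD
    C ↦ DBC
    D ↦ CA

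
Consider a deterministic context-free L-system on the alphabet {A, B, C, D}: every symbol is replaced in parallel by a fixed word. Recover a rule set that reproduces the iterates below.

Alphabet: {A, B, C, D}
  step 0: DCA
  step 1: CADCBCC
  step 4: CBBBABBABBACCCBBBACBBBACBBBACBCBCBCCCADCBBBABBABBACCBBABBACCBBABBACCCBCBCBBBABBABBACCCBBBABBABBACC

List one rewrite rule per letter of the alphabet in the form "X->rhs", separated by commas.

  step 0 ⇒ step 1: DCA ⇒ CAD·CB·CC
    A ↦ CC
    C ↦ CB
    D ↦ CAD
    B ↦ BBA  (constrained at step 1)

A->CC, B->BBA, C->CB, D->CAD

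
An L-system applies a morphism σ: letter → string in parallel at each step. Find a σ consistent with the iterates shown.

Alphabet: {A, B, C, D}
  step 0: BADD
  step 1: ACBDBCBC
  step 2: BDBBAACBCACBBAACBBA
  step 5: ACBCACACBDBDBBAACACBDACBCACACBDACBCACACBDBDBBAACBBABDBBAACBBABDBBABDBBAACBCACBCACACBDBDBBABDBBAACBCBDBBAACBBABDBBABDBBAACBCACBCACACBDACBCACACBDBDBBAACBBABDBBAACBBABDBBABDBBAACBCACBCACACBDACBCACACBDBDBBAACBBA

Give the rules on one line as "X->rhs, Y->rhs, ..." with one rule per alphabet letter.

  step 1 ⇒ step 2: ACBDBCBC ⇒ BD·BBA·AC·BC·AC·BBA·AC·BBA
    A ↦ BD
    B ↦ AC
    C ↦ BBA
    D ↦ BC

A->BD, B->AC, C->BBA, D->BC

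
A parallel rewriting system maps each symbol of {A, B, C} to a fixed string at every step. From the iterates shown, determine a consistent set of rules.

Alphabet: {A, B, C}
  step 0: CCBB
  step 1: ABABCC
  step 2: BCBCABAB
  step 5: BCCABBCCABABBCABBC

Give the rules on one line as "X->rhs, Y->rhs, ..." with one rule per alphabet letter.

A->B, B->C, C->AB

  step 1 ⇒ step 2: ABABCC ⇒ B·C·B·C·AB·AB
    A ↦ B
    B ↦ C
    C ↦ AB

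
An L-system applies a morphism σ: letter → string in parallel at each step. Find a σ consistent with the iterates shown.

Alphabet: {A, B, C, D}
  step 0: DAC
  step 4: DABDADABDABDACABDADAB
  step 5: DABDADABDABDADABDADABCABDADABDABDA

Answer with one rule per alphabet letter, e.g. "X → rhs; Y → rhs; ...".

  step 4 ⇒ step 5: DABDADABDABDACABDADAB ⇒ DA·B·DA·DA·B·DA·B·DA·DA·B·DA·DA·B·CA·B·DA·DA·B·DA·B·DA
    A ↦ B
    B ↦ DA
    C ↦ CA
    D ↦ DA

A->B, B->DA, C->CA, D->DA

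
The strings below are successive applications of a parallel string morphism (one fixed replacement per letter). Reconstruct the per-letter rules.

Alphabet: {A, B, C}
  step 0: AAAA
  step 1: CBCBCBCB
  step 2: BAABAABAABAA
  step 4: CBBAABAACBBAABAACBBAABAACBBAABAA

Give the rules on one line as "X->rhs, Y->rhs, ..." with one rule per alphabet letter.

A->CB, B->A, C->BA

  step 1 ⇒ step 2: CBCBCBCB ⇒ BA·A·BA·A·BA·A·BA·A
    B ↦ A
    C ↦ BA
  step 0 ⇒ step 1: AAAA ⇒ CB·CB·CB·CB
    A ↦ CB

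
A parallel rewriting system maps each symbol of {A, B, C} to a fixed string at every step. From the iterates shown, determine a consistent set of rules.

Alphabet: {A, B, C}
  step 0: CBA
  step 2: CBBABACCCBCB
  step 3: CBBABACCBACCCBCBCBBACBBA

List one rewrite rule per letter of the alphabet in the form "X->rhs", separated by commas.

A->CC, B->BA, C->CB

  step 2 ⇒ step 3: CBBABACCCBCB ⇒ CB·BA·BA·CC·BA·CC·CB·CB·CB·BA·CB·BA
    A ↦ CC
    B ↦ BA
    C ↦ CB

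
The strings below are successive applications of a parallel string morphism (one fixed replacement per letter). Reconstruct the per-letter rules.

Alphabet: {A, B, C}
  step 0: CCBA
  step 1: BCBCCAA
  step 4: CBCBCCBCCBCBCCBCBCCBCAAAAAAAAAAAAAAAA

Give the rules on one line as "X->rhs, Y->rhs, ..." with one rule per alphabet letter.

A->AA, B->C, C->BC

  step 0 ⇒ step 1: CCBA ⇒ BC·BC·C·AA
    A ↦ AA
    B ↦ C
    C ↦ BC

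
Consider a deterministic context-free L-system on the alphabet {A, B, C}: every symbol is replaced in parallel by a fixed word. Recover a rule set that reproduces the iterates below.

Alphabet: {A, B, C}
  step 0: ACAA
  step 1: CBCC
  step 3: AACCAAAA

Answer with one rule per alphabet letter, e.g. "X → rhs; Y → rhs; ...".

  step 0 ⇒ step 1: ACAA ⇒ C·B·C·C
    A ↦ C
    C ↦ B
    B ↦ AA  (constrained at step 1)

A->C, B->AA, C->B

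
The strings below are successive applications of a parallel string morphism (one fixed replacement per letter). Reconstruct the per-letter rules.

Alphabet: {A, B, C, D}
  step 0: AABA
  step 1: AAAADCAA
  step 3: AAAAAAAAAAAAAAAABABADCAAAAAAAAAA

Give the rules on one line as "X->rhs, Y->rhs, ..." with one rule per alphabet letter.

  step 0 ⇒ step 1: AABA ⇒ AA·AA·DC·AA
    A ↦ AA
    B ↦ DC
    C ↦ BA  (constrained at step 1)
    D ↦ CC  (constrained at step 1)

A->AA, B->DC, C->BA, D->CC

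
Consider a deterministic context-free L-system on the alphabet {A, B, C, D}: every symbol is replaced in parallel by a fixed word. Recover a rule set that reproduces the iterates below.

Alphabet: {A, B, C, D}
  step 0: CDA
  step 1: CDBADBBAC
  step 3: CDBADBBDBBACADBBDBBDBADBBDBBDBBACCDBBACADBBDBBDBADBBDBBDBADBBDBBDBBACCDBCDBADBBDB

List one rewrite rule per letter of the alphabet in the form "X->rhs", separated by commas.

A->BAC, B->BDB, C->CDB, D->ADB

  step 0 ⇒ step 1: CDA ⇒ CDB·ADB·BAC
    A ↦ BAC
    C ↦ CDB
    D ↦ ADB
    B ↦ BDB  (constrained at step 1)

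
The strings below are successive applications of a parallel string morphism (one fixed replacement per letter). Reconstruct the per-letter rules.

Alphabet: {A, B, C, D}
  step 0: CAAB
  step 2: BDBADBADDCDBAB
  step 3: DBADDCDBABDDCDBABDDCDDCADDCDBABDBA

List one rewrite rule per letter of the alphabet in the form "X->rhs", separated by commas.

A->B, B->DBA, C->A, D->DDC

  step 2 ⇒ step 3: BDBADBADDCDBAB ⇒ DBA·DDC·DBA·B·DDC·DBA·B·DDC·DDC·A·DDC·DBA·B·DBA
    A ↦ B
    B ↦ DBA
    C ↦ A
    D ↦ DDC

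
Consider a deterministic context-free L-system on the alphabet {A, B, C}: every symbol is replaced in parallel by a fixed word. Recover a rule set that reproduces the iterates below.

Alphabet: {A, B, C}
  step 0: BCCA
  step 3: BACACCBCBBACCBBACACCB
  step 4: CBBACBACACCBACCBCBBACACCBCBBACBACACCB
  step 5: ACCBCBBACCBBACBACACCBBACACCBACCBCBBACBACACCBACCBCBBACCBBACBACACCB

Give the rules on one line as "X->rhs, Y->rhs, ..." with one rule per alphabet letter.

A->B, B->CB, C->AC

  step 4 ⇒ step 5: CBBACBACACCBACCBCBBACACCBCBBACBACACCB ⇒ AC·CB·CB·B·AC·CB·B·AC·B·AC·AC·CB·B·AC·AC·CB·AC·CB·CB·B·AC·B·AC·AC·CB·AC·CB·CB·B·AC·CB·B·AC·B·AC·AC·CB
    A ↦ B
    B ↦ CB
    C ↦ AC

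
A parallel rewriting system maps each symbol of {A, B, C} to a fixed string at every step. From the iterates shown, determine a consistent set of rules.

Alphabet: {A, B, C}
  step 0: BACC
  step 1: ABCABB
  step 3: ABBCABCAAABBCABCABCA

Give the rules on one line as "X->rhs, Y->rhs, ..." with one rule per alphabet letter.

  step 0 ⇒ step 1: BACC ⇒ A·BCA·B·B
    A ↦ BCA
    B ↦ A
    C ↦ B

A->BCA, B->A, C->B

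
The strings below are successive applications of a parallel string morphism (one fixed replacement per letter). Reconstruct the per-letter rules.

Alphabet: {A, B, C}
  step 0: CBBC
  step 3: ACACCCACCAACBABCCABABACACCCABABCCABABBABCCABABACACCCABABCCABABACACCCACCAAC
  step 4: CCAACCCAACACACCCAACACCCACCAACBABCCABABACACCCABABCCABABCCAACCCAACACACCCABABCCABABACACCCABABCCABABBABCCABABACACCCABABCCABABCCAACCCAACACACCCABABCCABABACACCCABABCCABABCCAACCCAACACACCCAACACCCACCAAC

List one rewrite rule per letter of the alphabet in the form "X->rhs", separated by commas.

  step 3 ⇒ step 4: ACACCCACCAACBABCCABABACACCCABABCCABABBABCCABABACACCCABABCCABABACACCCACCAAC ⇒ CCA·AC·CCA·AC·AC·AC·CCA·AC·AC·CCA·CCA·AC·BAB·CCA·BAB·AC·AC·CCA·BAB·CCA·BAB·CCA·AC·CCA·AC·AC·AC·CCA·BAB·CCA·BAB·AC·AC·CCA·BAB·CCA·BAB·BAB·CCA·BAB·AC·AC·CCA·BAB·CCA·BAB·CCA·AC·CCA·AC·AC·AC·CCA·BAB·CCA·BAB·AC·AC·CCA·BAB·CCA·BAB·CCA·AC·CCA·AC·AC·AC·CCA·AC·AC·CCA·CCA·AC
    A ↦ CCA
    B ↦ BAB
    C ↦ AC

A->CCA, B->BAB, C->AC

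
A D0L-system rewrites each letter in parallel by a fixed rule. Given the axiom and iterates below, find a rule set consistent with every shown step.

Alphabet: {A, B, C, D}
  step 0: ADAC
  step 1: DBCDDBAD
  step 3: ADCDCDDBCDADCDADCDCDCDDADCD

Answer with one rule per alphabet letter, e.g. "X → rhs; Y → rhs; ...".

  step 0 ⇒ step 1: ADAC ⇒ DB·CD·DB·AD
    A ↦ DB
    C ↦ AD
    D ↦ CD
    B ↦ D  (constrained at step 1)

A->DB, B->D, C->AD, D->CD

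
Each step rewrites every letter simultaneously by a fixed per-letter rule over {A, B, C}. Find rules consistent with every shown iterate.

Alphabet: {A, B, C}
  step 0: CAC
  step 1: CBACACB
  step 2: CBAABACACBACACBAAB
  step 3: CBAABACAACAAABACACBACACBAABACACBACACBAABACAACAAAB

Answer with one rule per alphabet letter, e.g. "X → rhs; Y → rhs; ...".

A->ACA, B->AAB, C->CB

  step 2 ⇒ step 3: CBAABACACBACACBAAB ⇒ CB·AAB·ACA·ACA·AAB·ACA·CB·ACA·CB·AAB·ACA·CB·ACA·CB·AAB·ACA·ACA·AAB
    A ↦ ACA
    B ↦ AAB
    C ↦ CB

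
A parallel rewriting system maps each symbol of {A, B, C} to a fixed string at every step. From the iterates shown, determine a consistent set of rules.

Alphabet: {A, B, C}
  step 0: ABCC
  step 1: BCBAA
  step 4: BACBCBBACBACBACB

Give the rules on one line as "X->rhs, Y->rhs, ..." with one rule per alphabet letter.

A->B, B->CB, C->A

  step 0 ⇒ step 1: ABCC ⇒ B·CB·A·A
    A ↦ B
    B ↦ CB
    C ↦ A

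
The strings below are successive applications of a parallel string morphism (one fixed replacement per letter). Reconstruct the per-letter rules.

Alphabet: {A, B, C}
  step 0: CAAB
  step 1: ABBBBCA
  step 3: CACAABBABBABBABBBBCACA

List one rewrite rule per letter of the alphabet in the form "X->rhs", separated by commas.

  step 0 ⇒ step 1: CAAB ⇒ A·BB·BB·CA
    A ↦ BB
    B ↦ CA
    C ↦ A

A->BB, B->CA, C->A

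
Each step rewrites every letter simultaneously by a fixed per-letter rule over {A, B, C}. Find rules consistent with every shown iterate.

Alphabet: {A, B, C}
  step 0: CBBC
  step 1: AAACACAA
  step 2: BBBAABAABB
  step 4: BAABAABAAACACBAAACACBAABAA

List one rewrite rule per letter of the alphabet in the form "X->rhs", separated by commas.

  step 1 ⇒ step 2: AAACACAA ⇒ B·B·B·AA·B·AA·B·B
    A ↦ B
    C ↦ AA
  step 0 ⇒ step 1: CBBC ⇒ AA·AC·AC·AA
    B ↦ AC

A->B, B->AC, C->AA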